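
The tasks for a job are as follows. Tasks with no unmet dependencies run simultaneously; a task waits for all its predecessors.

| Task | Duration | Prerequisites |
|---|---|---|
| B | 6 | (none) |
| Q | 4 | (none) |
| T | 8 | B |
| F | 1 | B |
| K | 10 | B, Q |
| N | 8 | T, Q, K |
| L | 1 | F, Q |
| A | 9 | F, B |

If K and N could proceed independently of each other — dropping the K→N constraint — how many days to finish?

Original critical path: B→K→N = 6+10+8 = 24 ⇒ 24 days.
Without K→N, N's earliest start moves from 16 to 14.
The longest chain is now B→T→N = 6+8+8 = 22, so the plan takes 22 days.

22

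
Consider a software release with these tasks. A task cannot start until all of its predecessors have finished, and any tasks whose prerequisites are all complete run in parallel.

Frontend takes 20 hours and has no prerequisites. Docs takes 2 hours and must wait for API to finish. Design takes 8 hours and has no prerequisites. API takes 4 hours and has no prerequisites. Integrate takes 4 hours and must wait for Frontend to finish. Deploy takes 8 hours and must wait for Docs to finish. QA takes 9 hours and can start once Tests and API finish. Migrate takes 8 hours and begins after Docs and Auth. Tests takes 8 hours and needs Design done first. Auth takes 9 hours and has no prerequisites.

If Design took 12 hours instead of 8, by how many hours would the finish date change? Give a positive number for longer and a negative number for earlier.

4

Baseline: Design→Tests→QA = 8+8+9 = 25 → 25 hours.
Design lies on that path, so at 12 hours the path becomes 29 hours.
That remains the longest chain; total 29 hours.
Change in finish: 29 − 25 = +4 hours.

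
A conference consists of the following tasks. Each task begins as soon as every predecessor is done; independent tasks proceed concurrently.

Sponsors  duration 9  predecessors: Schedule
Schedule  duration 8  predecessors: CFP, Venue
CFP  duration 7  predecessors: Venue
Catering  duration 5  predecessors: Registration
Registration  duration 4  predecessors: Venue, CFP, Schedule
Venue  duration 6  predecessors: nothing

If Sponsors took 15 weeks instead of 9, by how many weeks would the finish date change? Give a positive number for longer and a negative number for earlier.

6

Baseline: Venue→CFP→Schedule→Sponsors = 6+7+8+9 = 30 → 30 weeks.
Sponsors is on the critical path; changing it to 15 makes that path 36 weeks.
No other chain overtakes it, so the finish is 36 weeks.
Change in finish: 36 − 30 = +6 weeks.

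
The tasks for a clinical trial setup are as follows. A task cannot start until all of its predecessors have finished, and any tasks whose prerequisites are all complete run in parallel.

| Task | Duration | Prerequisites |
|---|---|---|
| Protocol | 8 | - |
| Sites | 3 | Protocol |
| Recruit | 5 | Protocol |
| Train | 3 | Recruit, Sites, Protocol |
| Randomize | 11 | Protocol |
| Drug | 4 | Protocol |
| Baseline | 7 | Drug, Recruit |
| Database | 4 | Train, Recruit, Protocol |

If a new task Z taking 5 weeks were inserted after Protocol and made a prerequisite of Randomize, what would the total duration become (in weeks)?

Originally the plan takes 20 weeks.
With Z inserted, Randomize now waits for max(Protocol, Z).
New critical path: Protocol→Z→Randomize = 8+5+11 = 24 ⇒ 24 weeks.

24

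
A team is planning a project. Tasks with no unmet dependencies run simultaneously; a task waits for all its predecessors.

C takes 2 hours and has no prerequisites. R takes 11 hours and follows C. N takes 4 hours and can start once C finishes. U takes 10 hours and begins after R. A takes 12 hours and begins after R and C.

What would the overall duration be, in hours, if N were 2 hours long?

25

Baseline: C→R→A = 2+11+12 = 25 → 25 hours.
The longest path through N is only 6 hours, so N has float 19.
No other chain overtakes it, so the finish is 25 hours.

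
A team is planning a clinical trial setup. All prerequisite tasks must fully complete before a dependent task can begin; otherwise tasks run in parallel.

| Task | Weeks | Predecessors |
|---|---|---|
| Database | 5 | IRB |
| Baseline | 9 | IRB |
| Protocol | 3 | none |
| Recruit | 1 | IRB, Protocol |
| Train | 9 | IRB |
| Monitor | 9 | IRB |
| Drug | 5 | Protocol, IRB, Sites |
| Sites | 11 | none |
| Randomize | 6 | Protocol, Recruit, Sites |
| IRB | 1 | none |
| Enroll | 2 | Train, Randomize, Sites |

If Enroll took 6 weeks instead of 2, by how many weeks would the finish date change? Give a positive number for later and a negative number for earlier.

Baseline: Sites→Randomize→Enroll = 11+6+2 = 19 → 19 weeks.
Enroll is on the critical path; changing it to 6 makes that path 23 weeks.
The critical path is still Sites→Randomize→Enroll; finish is now 23 weeks.
Change in finish: 23 − 19 = +4 weeks.

4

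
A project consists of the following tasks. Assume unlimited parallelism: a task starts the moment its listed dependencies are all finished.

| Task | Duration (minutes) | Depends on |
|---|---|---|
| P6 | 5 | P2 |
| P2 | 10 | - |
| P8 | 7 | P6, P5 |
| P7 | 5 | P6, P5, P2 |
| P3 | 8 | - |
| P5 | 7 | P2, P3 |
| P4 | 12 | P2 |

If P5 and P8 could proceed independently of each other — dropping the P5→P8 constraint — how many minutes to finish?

22

Original critical path: P2→P5→P8 = 10+7+7 = 24 ⇒ 24 minutes.
Without P5→P8, P8's earliest start moves from 17 to 15.
After: P2→P4 = 10+12 = 22 → 22 minutes.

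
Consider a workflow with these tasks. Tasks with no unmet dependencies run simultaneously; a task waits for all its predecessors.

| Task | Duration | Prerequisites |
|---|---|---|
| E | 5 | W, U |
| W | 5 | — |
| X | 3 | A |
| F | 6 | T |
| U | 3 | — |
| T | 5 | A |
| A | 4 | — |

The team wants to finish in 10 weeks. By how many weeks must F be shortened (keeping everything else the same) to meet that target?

Current finish: 15 weeks; target: 10.
F is on every critical path, so each week cut from F cuts the finish by one (this holds down to a finish of 10).
Need 15 − 10 = 5 weeks off F → F becomes 1 week, finish becomes 10.

5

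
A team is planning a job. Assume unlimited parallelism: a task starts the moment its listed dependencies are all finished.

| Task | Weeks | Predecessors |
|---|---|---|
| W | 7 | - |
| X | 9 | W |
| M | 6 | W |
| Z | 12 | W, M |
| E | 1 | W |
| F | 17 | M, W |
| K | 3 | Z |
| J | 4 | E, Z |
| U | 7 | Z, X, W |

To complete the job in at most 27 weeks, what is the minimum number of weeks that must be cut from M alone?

Current finish: 32 weeks; target: 27.
M is on every critical path, so each week cut from M cuts the finish by one (this holds down to a finish of 27).
Need 32 − 27 = 5 weeks off M → M becomes 1 week, finish becomes 27.

5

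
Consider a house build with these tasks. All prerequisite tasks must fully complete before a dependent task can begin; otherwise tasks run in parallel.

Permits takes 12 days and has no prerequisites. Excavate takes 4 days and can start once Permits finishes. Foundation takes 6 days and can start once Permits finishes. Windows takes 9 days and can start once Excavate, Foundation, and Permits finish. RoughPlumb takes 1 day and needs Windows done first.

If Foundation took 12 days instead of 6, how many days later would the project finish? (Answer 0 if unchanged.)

Critical path before the change: Permits→Foundation→Windows→RoughPlumb = 12+6+9+1 = 28 giving 28 days.
Foundation is on the critical path; changing it to 12 makes that path 34 days.
No other chain overtakes it, so the finish is 34 days.
Change in finish: 34 − 28 = +6 days.

6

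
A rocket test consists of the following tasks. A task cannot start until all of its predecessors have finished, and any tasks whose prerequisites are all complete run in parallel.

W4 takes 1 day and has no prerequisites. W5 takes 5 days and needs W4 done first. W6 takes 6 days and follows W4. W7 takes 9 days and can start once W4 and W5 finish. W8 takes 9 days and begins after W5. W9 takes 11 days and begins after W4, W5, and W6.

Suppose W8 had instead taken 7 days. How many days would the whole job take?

Actual critical path: W4→W6→W9 = 1+6+11 = 18 ⇒ 18 days.
W8 is off the critical path — its longest chain is 15 days, giving 3 of slack.
No other chain overtakes it, so the finish is 18 days.

18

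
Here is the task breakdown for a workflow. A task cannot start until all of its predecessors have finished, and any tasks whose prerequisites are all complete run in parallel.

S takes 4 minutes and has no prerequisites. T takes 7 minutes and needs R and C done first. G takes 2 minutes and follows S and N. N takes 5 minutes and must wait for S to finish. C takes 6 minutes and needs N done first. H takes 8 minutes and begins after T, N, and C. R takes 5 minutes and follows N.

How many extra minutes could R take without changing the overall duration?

1

S→N→C→T→H = 4+5+6+7+8 = 30 sets the makespan at 30 minutes.
R finishes as early as 14 and must finish by 15.
So R can slip 15 − 14 = 1 minute.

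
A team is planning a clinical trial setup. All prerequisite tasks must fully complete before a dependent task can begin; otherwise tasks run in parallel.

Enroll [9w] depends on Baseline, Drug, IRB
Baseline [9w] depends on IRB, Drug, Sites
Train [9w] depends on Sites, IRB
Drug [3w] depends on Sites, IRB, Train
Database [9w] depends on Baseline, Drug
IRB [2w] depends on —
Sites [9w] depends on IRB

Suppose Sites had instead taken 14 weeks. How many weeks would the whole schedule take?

46

Baseline: IRB→Sites→Train→Drug→Baseline→Enroll = 2+9+9+3+9+9 = 41 → 41 weeks.
Sites is on the critical path; changing it to 14 makes that path 46 weeks.
No other chain overtakes it, so the finish is 46 weeks.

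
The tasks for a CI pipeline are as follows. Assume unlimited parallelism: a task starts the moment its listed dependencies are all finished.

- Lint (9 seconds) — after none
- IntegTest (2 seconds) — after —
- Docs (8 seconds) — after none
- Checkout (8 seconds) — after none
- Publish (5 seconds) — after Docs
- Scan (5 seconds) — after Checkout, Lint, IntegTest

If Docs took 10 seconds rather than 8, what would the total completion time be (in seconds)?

Actual critical path: Lint→Scan = 9+5 = 14 ⇒ 14 seconds.
Docs is off the critical path — its longest chain is 13 seconds, giving 1 of slack.
Now Docs→Publish = 10+5 = 15 is longest, so the finish becomes 15 seconds.

15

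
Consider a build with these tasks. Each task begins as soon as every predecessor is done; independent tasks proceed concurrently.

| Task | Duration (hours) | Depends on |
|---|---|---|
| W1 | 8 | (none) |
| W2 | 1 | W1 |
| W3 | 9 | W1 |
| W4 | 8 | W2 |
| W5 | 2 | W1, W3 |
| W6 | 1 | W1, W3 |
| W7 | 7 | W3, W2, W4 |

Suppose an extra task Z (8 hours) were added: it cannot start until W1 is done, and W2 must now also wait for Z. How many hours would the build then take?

32

Originally the build takes 24 hours.
With Z inserted, W2 now waits for max(W1, Z).
New critical path: W1→Z→W2→W4→W7 = 8+8+1+8+7 = 32 ⇒ 32 hours.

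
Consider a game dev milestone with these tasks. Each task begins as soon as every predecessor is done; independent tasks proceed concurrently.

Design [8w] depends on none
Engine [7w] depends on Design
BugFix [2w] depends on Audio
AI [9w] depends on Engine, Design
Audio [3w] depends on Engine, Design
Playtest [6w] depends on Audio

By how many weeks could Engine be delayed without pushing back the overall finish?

0

Design→Engine→Audio→Playtest = 8+7+3+6 = 24 sets the makespan at 24 weeks.
Longest path through Engine: 24 weeks (earliest finish 15, latest finish 15).
Slack of Engine = 8 − 8 = 0 weeks.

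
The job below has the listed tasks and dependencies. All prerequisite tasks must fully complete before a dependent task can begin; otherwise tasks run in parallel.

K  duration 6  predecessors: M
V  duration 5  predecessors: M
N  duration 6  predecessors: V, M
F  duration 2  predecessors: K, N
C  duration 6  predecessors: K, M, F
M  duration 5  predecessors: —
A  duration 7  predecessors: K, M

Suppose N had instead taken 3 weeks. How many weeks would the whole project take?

The binding path is M→V→N→F→C = 5+5+6+2+6 = 24; finish at 24 weeks.
Since N is critical, the -3 change carries straight to that chain (now 21 weeks).
That remains the longest chain; total 21 weeks.

21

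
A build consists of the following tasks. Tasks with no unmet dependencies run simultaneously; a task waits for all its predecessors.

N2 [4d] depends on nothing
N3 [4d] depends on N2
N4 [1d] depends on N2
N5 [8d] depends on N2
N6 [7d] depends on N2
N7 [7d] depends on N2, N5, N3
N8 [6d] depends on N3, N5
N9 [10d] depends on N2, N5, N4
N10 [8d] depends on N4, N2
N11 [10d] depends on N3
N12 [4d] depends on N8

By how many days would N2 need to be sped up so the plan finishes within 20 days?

Current finish: 22 days; target: 20.
N2 is on every critical path, so each day cut from N2 cuts the finish by one (this holds down to a finish of 19).
Need 22 − 20 = 2 days off N2 → N2 becomes 2 days, finish becomes 20.

2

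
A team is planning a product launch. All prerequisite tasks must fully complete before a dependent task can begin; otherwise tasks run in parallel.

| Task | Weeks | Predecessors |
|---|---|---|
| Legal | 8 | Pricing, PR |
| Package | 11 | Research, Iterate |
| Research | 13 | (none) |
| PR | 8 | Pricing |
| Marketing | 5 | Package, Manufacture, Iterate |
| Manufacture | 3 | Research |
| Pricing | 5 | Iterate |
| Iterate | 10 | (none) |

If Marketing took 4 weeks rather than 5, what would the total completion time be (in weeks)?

31

Critical path before the change: Iterate→Pricing→PR→Legal = 10+5+8+8 = 31 giving 31 weeks.
Marketing has 2 weeks of float (longest path through it is 29).
That remains the longest chain; total 31 weeks.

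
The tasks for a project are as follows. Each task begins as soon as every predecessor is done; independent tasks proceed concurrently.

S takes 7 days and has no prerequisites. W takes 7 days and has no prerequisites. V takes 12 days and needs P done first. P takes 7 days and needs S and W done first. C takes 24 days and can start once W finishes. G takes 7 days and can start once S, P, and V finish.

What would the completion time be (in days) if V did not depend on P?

31

Before: longest chain S→P→V→G = 7+7+12+7 = 33, finish 33.
Without P→V, V's earliest start moves from 14 to 0.
The longest chain is now W→C = 7+24 = 31, so the project takes 31 days.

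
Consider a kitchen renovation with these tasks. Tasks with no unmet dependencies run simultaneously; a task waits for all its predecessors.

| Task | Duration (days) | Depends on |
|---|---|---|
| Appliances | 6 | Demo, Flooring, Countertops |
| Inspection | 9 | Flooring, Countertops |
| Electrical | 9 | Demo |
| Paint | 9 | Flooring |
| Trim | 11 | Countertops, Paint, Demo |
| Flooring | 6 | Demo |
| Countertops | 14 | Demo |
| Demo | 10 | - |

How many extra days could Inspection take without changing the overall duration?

3

Critical path: Demo→Flooring→Paint→Trim = 10+6+9+11 = 36, so the finish is 36 days.
Inspection finishes as early as 33 and must finish by 36.
Float = 36 − 33 = 3.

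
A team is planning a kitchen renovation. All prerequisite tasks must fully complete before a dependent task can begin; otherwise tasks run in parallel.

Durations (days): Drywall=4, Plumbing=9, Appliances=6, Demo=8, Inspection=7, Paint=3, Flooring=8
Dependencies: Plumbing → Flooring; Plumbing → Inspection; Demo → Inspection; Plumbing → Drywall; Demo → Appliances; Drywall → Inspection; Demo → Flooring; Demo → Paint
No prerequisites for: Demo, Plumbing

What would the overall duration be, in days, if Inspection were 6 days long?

Actual critical path: Plumbing→Drywall→Inspection = 9+4+7 = 20 ⇒ 20 days.
Since Inspection is critical, the -1 change carries straight to that chain (now 19 days).
The critical path is still Plumbing→Drywall→Inspection; finish is now 19 days.

19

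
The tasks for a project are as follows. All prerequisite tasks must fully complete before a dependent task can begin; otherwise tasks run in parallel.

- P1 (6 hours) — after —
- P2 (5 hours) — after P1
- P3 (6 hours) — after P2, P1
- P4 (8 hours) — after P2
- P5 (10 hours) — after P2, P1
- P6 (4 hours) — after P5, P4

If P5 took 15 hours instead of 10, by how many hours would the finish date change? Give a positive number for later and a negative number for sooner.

5

The binding path is P1→P2→P5→P6 = 6+5+10+4 = 25; finish at 25 hours.
P5 is on the critical path; changing it to 15 makes that path 30 hours.
That remains the longest chain; total 30 hours.
Change in finish: 30 − 25 = +5 hours.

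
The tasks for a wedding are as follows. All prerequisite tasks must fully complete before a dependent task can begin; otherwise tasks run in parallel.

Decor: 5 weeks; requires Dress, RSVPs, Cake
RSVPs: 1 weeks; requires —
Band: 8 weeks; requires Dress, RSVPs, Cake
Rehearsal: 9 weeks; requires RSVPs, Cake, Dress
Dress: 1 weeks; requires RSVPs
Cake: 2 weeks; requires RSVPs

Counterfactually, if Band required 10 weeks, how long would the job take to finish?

Critical path before the change: RSVPs→Cake→Rehearsal = 1+2+9 = 12 giving 12 weeks.
Band has 1 week of float (longest path through it is 11).
The binding chain switches to RSVPs→Cake→Band = 1+2+10 = 13; finish 13 weeks.

13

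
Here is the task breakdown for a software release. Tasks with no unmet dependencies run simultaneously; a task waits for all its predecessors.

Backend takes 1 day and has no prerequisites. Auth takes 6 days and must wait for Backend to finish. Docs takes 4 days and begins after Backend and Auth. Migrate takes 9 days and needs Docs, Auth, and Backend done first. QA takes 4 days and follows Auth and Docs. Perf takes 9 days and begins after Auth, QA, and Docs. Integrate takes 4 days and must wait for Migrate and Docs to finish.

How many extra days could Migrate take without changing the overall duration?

0

Critical path: Backend→Auth→Docs→Migrate→Integrate = 1+6+4+9+4 = 24, so the finish is 24 days.
Longest path through Migrate: 24 days (earliest finish 20, latest finish 20).
So Migrate can slip 20 − 20 = 0 days.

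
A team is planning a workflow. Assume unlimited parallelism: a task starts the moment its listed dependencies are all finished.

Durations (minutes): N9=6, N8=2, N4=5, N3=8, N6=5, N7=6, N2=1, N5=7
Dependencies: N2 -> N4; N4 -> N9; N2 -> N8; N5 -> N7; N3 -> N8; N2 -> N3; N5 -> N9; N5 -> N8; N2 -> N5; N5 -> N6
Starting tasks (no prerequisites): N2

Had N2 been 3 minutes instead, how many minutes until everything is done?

16

Actual critical path: N2→N5→N7 = 1+7+6 = 14 ⇒ 14 minutes.
Since N2 is critical, the +2 change carries straight to that chain (now 16 minutes).
The critical path is still N2→N5→N7; finish is now 16 minutes.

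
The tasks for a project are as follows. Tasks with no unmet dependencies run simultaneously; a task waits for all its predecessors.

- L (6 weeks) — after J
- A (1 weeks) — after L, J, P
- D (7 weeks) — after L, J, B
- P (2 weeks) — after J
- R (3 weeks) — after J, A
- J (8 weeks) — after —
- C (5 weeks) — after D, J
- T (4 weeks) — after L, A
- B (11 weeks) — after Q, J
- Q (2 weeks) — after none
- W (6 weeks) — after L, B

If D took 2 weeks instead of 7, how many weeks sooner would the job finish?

Critical path before the change: J→B→D→C = 8+11+7+5 = 31 giving 31 weeks.
D lies on that path, so at 2 weeks the path becomes 26 weeks.
That remains the longest chain; total 26 weeks.
Change in finish: 26 − 31 = -5 weeks.

5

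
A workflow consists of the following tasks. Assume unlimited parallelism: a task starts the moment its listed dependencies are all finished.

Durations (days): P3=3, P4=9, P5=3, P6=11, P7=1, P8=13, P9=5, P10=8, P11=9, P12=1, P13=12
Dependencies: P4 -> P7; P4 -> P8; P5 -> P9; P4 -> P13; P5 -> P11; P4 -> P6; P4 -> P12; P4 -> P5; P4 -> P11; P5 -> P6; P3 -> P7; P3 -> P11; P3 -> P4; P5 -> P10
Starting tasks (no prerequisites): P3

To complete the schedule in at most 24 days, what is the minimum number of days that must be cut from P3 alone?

Current finish: 26 days; target: 24.
P3 is on every critical path, so each day cut from P3 cuts the finish by one (this holds down to a finish of 24).
Need 26 − 24 = 2 days off P3 → P3 becomes 1 day, finish becomes 24.

2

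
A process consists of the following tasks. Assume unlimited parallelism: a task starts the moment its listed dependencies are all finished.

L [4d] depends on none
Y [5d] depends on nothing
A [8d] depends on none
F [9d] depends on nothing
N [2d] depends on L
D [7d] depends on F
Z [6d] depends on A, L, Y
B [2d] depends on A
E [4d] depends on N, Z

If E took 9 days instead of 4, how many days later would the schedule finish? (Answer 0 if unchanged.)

The binding path is A→Z→E = 8+6+4 = 18; finish at 18 days.
Since E is critical, the +5 change carries straight to that chain (now 23 days).
No other chain overtakes it, so the finish is 23 days.
Change in finish: 23 − 18 = +5 days.

5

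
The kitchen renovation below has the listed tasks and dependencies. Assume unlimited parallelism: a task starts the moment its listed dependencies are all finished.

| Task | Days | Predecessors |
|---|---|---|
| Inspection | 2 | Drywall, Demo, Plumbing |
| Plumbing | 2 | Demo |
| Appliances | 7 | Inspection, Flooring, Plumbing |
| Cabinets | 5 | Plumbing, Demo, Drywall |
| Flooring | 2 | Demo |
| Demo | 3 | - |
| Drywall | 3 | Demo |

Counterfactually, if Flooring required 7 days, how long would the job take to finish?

17

As given, the longest chain is Demo→Drywall→Inspection→Appliances = 3+3+2+7 = 15, so the finish is 15 days.
Flooring is off the critical path — its longest chain is 12 days, giving 3 of slack.
Now Demo→Flooring→Appliances = 3+7+7 = 17 is longest, so the finish becomes 17 days.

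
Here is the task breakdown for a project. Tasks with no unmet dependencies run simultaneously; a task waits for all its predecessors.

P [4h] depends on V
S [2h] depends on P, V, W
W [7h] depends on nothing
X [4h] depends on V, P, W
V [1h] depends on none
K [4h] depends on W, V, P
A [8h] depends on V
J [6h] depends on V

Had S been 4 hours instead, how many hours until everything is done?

11

Actual critical path: W→K = 7+4 = 11 ⇒ 11 hours.
S has 2 hours of float (longest path through it is 9).
The critical path is still W→K; finish is now 11 hours.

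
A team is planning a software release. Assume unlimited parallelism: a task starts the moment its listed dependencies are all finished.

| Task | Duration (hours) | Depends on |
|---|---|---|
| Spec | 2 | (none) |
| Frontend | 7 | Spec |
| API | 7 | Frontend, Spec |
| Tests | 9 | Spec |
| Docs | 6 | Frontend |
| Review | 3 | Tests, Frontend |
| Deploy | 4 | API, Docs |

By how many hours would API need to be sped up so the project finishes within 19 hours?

1

Current finish: 20 hours; target: 19.
API is on every critical path, so each hour cut from API cuts the finish by one (this holds down to a finish of 19).
Need 20 − 19 = 1 hour off API → API becomes 6 hours, finish becomes 19.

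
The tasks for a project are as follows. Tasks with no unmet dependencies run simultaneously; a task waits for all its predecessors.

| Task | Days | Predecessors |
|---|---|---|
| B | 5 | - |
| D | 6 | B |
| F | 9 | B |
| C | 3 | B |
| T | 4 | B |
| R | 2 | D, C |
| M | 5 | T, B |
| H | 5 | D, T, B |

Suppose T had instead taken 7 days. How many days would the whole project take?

17

As given, the longest chain is B→D→H = 5+6+5 = 16, so the finish is 16 days.
T has 2 days of float (longest path through it is 14).
New critical path: B→T→M = 5+7+5 = 17 ⇒ 17 days.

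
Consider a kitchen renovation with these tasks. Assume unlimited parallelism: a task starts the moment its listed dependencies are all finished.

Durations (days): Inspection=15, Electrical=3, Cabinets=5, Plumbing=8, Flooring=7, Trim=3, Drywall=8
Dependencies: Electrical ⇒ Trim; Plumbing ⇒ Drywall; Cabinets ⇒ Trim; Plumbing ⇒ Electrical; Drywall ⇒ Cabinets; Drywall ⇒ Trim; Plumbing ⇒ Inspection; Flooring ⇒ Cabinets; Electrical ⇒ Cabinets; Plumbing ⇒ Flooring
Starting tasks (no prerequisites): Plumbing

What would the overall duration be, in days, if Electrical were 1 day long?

Critical path before the change: Plumbing→Drywall→Cabinets→Trim = 8+8+5+3 = 24 giving 24 days.
Electrical has 5 days of float (longest path through it is 19).
That remains the longest chain; total 24 days.

24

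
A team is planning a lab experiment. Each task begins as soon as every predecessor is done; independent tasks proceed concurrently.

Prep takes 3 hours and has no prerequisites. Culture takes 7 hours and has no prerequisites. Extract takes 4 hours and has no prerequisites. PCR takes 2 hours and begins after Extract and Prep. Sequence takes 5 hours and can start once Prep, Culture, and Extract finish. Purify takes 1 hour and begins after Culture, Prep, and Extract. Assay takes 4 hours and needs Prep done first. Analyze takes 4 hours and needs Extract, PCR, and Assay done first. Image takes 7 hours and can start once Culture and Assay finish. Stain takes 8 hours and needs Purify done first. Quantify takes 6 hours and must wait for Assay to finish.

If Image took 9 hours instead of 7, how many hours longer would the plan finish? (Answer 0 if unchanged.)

0

Actual critical path: Culture→Purify→Stain = 7+1+8 = 16 ⇒ 16 hours.
Image is off the critical path — its longest chain is 14 hours, giving 2 of slack.
Now Prep→Assay→Image = 3+4+9 = 16 is longest, so the finish becomes 16 hours.
Change in finish: 16 − 16 = +0 hours.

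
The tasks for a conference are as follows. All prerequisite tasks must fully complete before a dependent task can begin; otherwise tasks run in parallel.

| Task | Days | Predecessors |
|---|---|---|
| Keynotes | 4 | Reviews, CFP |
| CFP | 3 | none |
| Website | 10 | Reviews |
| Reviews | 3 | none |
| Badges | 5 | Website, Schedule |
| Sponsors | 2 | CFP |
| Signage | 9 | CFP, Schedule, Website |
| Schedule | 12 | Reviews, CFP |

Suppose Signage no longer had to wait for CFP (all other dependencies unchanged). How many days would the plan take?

24

Before: longest chain CFP→Schedule→Signage = 3+12+9 = 24, finish 24.
Dropping CFP→Signage doesn't change Signage's earliest start (15); another predecessor still binds.
The longest chain is now CFP→Schedule→Signage = 3+12+9 = 24, so the plan takes 24 days.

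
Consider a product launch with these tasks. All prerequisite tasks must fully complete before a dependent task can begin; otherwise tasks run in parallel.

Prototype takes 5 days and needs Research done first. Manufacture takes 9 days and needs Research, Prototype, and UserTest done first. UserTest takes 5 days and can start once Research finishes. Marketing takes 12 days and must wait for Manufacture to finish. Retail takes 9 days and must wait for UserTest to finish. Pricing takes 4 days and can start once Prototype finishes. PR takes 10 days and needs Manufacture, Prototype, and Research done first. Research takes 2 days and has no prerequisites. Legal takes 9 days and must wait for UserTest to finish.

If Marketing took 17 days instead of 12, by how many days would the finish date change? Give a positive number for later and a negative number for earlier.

5

As given, the longest chain is Research→Prototype→Manufacture→Marketing = 2+5+9+12 = 28, so the finish is 28 days.
Since Marketing is critical, the +5 change carries straight to that chain (now 33 days).
No other chain overtakes it, so the finish is 33 days.
Change in finish: 33 − 28 = +5 days.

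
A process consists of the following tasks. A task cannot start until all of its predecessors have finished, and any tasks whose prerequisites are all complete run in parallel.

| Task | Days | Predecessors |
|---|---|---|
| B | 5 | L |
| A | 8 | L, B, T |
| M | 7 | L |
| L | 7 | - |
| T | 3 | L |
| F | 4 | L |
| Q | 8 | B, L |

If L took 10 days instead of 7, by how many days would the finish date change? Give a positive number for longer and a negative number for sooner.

3

As given, the longest chain is L→B→A = 7+5+8 = 20, so the finish is 20 days.
L is on the critical path; changing it to 10 makes that path 23 days.
The critical path is still L→B→A; finish is now 23 days.
Change in finish: 23 − 20 = +3 days.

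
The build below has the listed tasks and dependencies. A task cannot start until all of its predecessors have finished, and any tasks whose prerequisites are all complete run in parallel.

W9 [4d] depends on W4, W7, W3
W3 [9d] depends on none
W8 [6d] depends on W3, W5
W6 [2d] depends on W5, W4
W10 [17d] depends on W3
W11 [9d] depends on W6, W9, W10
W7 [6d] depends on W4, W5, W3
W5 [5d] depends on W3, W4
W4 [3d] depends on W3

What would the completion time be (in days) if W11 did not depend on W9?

35

Before: longest chain W3→W4→W5→W7→W9→W11 = 9+3+5+6+4+9 = 36, finish 36.
Without W9→W11, W11's earliest start moves from 27 to 26.
After: W3→W10→W11 = 9+17+9 = 35 → 35 days.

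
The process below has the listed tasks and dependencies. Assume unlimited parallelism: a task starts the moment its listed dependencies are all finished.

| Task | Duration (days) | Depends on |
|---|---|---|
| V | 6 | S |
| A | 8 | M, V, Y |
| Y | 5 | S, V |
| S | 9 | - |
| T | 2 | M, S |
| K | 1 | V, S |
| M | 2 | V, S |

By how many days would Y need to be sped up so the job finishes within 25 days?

Current finish: 28 days; target: 25.
Y is on every critical path, so each day cut from Y cuts the finish by one (this holds down to a finish of 25).
Need 28 − 25 = 3 days off Y → Y becomes 2 days, finish becomes 25.

3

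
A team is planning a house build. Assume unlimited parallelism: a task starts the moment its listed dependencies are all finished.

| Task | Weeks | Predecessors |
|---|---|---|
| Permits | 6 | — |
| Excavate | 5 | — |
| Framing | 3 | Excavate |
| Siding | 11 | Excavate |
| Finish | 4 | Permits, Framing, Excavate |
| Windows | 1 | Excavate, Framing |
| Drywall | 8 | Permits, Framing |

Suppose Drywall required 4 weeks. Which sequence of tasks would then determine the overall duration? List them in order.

Excavate, Siding

As given, the longest chain is Excavate→Framing→Drywall = 5+3+8 = 16, so the finish is 16 weeks.
Drywall lies on that path, so at 4 weeks the path becomes 12 weeks.
The binding chain switches to Excavate→Siding = 5+11 = 16; finish 16 weeks.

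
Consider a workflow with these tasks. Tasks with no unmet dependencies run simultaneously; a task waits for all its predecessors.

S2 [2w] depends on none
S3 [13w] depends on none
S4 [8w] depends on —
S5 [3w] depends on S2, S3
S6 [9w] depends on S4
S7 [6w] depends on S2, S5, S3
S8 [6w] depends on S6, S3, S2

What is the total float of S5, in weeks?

1

Critical path: S4→S6→S8 = 8+9+6 = 23, so the finish is 23 weeks.
The longest chain containing S5 totals 22 weeks.
Float = 23 − 22 = 1.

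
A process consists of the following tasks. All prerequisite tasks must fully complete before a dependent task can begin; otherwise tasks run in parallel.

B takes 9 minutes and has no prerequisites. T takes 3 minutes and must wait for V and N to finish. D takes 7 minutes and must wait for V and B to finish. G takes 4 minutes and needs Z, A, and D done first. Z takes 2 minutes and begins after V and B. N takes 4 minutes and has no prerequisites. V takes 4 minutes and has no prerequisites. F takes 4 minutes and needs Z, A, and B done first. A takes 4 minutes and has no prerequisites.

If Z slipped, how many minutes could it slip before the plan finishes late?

Critical path: B→D→G = 9+7+4 = 20, so the finish is 20 minutes.
Z finishes as early as 11 and must finish by 16.
So Z can slip 16 − 11 = 5 minutes.

5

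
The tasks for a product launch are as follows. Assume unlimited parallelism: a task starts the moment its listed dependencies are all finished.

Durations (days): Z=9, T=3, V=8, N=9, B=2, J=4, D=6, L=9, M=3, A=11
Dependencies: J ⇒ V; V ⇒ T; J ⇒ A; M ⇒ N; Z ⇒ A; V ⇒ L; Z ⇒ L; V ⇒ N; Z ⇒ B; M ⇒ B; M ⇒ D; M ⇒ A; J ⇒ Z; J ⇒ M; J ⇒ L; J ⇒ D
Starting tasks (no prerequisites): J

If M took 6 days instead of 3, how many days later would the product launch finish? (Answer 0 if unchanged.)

Baseline: J→Z→A = 4+9+11 = 24 → 24 days.
The longest path through M is only 18 days, so M has float 6.
The critical path is still J→Z→A; finish is now 24 days.
Change in finish: 24 − 24 = +0 days.

0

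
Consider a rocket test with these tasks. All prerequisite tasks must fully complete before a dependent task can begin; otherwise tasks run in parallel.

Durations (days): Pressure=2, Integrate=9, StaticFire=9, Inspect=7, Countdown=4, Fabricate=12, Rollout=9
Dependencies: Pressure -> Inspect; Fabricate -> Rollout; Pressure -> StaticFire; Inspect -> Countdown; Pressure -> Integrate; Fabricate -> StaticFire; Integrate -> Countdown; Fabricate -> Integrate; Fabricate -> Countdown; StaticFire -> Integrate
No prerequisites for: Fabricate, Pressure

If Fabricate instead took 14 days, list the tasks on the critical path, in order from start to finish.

Fabricate, StaticFire, Integrate, Countdown

As given, the longest chain is Fabricate→StaticFire→Integrate→Countdown = 12+9+9+4 = 34, so the finish is 34 days.
Since Fabricate is critical, the +2 change carries straight to that chain (now 36 days).
No other chain overtakes it, so the finish is 36 days.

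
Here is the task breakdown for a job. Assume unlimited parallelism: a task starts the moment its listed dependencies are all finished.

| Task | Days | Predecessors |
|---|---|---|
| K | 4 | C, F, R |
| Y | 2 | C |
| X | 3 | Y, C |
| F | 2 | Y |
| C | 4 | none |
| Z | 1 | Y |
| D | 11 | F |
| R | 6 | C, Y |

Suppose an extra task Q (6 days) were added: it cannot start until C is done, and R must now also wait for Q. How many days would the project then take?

20

Originally the project takes 19 days.
With Q inserted, R now waits for max(C, Y, Q).
New critical path: C→Q→R→K = 4+6+6+4 = 20 ⇒ 20 days.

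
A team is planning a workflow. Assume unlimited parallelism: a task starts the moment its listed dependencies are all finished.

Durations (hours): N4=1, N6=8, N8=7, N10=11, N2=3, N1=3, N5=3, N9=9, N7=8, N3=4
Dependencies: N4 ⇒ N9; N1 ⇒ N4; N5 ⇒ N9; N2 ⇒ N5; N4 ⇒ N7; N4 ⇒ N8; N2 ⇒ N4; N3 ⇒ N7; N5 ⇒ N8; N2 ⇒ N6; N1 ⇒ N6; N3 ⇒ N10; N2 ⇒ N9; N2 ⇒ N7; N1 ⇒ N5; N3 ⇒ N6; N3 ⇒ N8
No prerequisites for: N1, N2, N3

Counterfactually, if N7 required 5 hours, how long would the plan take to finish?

Baseline: N1→N5→N9 = 3+3+9 = 15 → 15 hours.
N7 is off the critical path — its longest chain is 12 hours, giving 3 of slack.
That remains the longest chain; total 15 hours.

15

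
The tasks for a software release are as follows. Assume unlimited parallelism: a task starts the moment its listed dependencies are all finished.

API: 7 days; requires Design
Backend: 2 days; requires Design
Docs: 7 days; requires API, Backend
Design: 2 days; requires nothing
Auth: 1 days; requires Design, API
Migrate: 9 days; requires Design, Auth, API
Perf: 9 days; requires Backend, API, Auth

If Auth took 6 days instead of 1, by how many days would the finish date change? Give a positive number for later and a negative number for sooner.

5

Actual critical path: Design→API→Auth→Migrate = 2+7+1+9 = 19 ⇒ 19 days.
Since Auth is critical, the +5 change carries straight to that chain (now 24 days).
No other chain overtakes it, so the finish is 24 days.
Change in finish: 24 − 19 = +5 days.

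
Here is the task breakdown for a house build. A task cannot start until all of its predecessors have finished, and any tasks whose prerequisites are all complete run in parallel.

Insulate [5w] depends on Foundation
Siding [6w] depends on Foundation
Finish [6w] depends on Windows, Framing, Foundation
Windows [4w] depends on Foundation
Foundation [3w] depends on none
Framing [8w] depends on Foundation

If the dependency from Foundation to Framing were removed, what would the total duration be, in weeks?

14

With the dependency in place, Foundation→Framing→Finish = 3+8+6 = 17 sets the finish at 17 weeks.
Without Foundation→Framing, Framing's earliest start moves from 3 to 0.
New critical path: Framing→Finish = 8+6 = 14 ⇒ 14 weeks.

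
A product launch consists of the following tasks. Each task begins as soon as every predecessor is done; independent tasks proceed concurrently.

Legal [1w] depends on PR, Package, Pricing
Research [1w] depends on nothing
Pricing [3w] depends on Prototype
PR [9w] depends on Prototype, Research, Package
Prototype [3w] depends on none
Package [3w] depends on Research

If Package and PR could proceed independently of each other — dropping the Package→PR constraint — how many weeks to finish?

With the dependency in place, Research→Package→PR→Legal = 1+3+9+1 = 14 sets the finish at 14 weeks.
Without Package→PR, PR's earliest start moves from 4 to 3.
New critical path: Prototype→PR→Legal = 3+9+1 = 13 ⇒ 13 weeks.

13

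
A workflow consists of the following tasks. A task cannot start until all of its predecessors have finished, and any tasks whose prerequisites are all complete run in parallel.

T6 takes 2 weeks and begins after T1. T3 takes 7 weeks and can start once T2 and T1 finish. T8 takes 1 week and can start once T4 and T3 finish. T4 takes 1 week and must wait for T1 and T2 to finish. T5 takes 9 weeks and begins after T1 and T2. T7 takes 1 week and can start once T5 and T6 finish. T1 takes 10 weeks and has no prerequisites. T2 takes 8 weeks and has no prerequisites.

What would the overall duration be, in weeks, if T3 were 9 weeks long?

As given, the longest chain is T1→T5→T7 = 10+9+1 = 20, so the finish is 20 weeks.
T3 has 2 weeks of float (longest path through it is 18).
Now T1→T3→T8 = 10+9+1 = 20 is longest, so the finish becomes 20 weeks.

20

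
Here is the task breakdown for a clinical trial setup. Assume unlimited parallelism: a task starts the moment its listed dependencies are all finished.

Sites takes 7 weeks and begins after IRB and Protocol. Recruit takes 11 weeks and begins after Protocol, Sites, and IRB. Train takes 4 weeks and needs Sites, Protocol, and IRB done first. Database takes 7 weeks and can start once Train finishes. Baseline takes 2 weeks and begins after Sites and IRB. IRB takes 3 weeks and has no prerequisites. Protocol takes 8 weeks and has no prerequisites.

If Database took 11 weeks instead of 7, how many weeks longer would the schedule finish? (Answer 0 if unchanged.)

Critical path before the change: Protocol→Sites→Train→Database = 8+7+4+7 = 26 giving 26 weeks.
Database lies on that path, so at 11 weeks the path becomes 30 weeks.
No other chain overtakes it, so the finish is 30 weeks.
Change in finish: 30 − 26 = +4 weeks.

4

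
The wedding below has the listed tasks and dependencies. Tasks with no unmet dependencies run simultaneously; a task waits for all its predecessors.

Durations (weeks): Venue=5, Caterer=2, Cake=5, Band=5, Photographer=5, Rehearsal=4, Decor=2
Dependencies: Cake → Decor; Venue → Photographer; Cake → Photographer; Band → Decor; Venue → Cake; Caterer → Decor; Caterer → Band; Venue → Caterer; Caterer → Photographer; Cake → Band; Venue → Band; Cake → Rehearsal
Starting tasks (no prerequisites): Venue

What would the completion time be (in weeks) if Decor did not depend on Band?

15

With the dependency in place, Venue→Cake→Band→Decor = 5+5+5+2 = 17 sets the finish at 17 weeks.
Without Band→Decor, Decor's earliest start moves from 15 to 10.
New critical path: Venue→Cake→Band = 5+5+5 = 15 ⇒ 15 weeks.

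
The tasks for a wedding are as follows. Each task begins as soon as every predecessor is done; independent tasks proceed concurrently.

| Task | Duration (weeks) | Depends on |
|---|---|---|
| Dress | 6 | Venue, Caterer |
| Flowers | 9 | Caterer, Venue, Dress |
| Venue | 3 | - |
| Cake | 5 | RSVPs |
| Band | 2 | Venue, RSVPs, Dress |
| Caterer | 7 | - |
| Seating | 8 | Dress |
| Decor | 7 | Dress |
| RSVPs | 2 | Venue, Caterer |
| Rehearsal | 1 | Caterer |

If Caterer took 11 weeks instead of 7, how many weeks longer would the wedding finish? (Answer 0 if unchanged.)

As given, the longest chain is Caterer→Dress→Flowers = 7+6+9 = 22, so the finish is 22 weeks.
Caterer lies on that path, so at 11 weeks the path becomes 26 weeks.
No other chain overtakes it, so the finish is 26 weeks.
Change in finish: 26 − 22 = +4 weeks.

4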